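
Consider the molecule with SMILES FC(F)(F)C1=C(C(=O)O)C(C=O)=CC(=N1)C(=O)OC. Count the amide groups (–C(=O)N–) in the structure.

0

Scan the SMILES for the amide motif — none present.
Groups that are present: 1 aldehyde, 1 carboxylic acid, 1 ester.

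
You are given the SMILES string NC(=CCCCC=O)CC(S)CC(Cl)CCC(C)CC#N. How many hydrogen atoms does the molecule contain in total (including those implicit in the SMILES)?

27

Walk through each heavy atom and fill implicit hydrogens from standard valence (C 4, N 3, O 2, S 2, halogen 1):
  atom 1: N, bond orders sum to 1 (valence 3) → 2 H
  atom 2: C, bond orders sum to 4 (valence 4) → 0 H
  atom 3: C, bond orders sum to 3 (valence 4) → 1 H
  atom 4: C, bond orders sum to 2 (valence 4) → 2 H
  atom 5: C, bond orders sum to 2 (valence 4) → 2 H
  atom 6: C, bond orders sum to 2 (valence 4) → 2 H
  atom 7: C, bond orders sum to 3 (valence 4) → 1 H
  atom 8: O, bond orders sum to 2 (valence 2) → 0 H
  atom 9: C, bond orders sum to 2 (valence 4) → 2 H
  atom 10: C, bond orders sum to 3 (valence 4) → 1 H
  atom 11: S, bond orders sum to 1 (valence 2) → 1 H
  atom 12: C, bond orders sum to 2 (valence 4) → 2 H
  atom 13: C, bond orders sum to 3 (valence 4) → 1 H
  atom 14: Cl (halogen, monovalent) → 0 H
  atom 15: C, bond orders sum to 2 (valence 4) → 2 H
  atom 16: C, bond orders sum to 2 (valence 4) → 2 H
  atom 17: C, bond orders sum to 3 (valence 4) → 1 H
  atom 18: C, bond orders sum to 1 (valence 4) → 3 H
  atom 19: C, bond orders sum to 2 (valence 4) → 2 H
  atom 20: C, bond orders sum to 4 (valence 4) → 0 H
  atom 21: N, bond orders sum to 3 (valence 3) → 0 H
Total hydrogens: 27.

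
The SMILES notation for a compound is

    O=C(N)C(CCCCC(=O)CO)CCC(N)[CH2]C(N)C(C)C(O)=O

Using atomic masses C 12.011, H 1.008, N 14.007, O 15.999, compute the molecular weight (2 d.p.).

First, the molecular formula is C16H31N3O5 (counting implicit H from valence).
  C: 16 × 12.011 = 192.176
  H: 31 × 1.008 = 31.248
  N: 3 × 14.007 = 42.021
  O: 5 × 15.999 = 79.995
Sum: 16×12.011 + 31×1.008 + 3×14.007 + 5×15.999 = 345.440 → 345.44 g/mol.

345.44 g/mol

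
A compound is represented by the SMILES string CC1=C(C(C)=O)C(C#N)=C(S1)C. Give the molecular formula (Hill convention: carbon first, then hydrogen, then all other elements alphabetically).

Walk through each heavy atom and fill implicit hydrogens from standard valence (C 4, N 3, O 2, S 2, halogen 1):
  atom 1: C, bond orders sum to 1 (valence 4) → 3 H
  atom 2: C, bond orders sum to 4 (valence 4) → 0 H
  atom 3: C, bond orders sum to 4 (valence 4) → 0 H
  atom 4: C, bond orders sum to 4 (valence 4) → 0 H
  atom 5: C, bond orders sum to 1 (valence 4) → 3 H
  atom 6: O, bond orders sum to 2 (valence 2) → 0 H
  atom 7: C, bond orders sum to 4 (valence 4) → 0 H
  atom 8: C, bond orders sum to 4 (valence 4) → 0 H
  atom 9: N, bond orders sum to 3 (valence 3) → 0 H
  atom 10: C, bond orders sum to 4 (valence 4) → 0 H
  atom 11: S, bond orders sum to 2 (valence 2) → 0 H
  atom 12: C, bond orders sum to 1 (valence 4) → 3 H
Totals → C:9, H:9, N:1, O:1, S:1.
In Hill order: C9H9NOS.

C9H9NOS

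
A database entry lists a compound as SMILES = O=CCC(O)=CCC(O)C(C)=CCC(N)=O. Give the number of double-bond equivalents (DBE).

Molecular formula: C11H17NO4.
DoU = (2C + 2 + N − H − X) / 2, where X is the halogen count and O/S are ignored.
    = (2·11 + 2 + 1 − 17 − 0) / 2 = 8 / 2 = 4.

4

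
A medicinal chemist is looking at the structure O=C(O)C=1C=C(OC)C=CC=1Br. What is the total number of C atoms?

Count every carbon token in the SMILES (each C, including those in ring-closure positions and inside branches).
Carbon count: 8.

8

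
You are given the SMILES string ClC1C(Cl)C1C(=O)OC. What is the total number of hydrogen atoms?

6

Walk through each heavy atom and fill implicit hydrogens from standard valence (C 4, N 3, O 2, S 2, halogen 1):
  atom 1: Cl (halogen, monovalent) → 0 H
  atom 2: C, bond orders sum to 3 (valence 4) → 1 H
  atom 3: C, bond orders sum to 3 (valence 4) → 1 H
  atom 4: Cl (halogen, monovalent) → 0 H
  atom 5: C, bond orders sum to 3 (valence 4) → 1 H
  atom 6: C, bond orders sum to 4 (valence 4) → 0 H
  atom 7: O, bond orders sum to 2 (valence 2) → 0 H
  atom 8: O, bond orders sum to 2 (valence 2) → 0 H
  atom 9: C, bond orders sum to 1 (valence 4) → 3 H
Total hydrogens: 6.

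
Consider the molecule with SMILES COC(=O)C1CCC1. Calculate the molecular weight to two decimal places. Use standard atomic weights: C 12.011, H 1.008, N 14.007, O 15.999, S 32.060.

114.14 g/mol

First, the molecular formula is C6H10O2 (counting implicit H from valence).
  C: 6 × 12.011 = 72.066
  H: 10 × 1.008 = 10.080
  O: 2 × 15.999 = 31.998
Sum: 6×12.011 + 10×1.008 + 2×15.999 = 114.144 → 114.14 g/mol.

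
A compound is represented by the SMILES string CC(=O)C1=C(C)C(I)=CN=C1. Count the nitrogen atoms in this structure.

1

Scan the SMILES for N atoms (remember two-letter symbols like Cl and Br are single atoms).
Nitrogen count: 1.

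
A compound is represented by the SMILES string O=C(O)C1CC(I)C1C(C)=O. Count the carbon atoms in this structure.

Count every carbon token in the SMILES (each C, including those in ring-closure positions and inside branches).
Carbon count: 7.

7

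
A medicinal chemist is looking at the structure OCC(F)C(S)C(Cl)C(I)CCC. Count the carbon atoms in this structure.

8

Count every carbon token in the SMILES (each C, including those in ring-closure positions and inside branches).
Carbon count: 8.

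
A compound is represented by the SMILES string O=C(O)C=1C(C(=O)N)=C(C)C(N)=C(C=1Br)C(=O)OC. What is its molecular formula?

Walk through each heavy atom and fill implicit hydrogens from standard valence (C 4, N 3, O 2, S 2, halogen 1):
  atom 1: O, bond orders sum to 2 (valence 2) → 0 H
  atom 2: C, bond orders sum to 4 (valence 4) → 0 H
  atom 3: O, bond orders sum to 1 (valence 2) → 1 H
  atom 4: C, bond orders sum to 4 (valence 4) → 0 H
  atom 5: C, bond orders sum to 4 (valence 4) → 0 H
  atom 6: C, bond orders sum to 4 (valence 4) → 0 H
  atom 7: O, bond orders sum to 2 (valence 2) → 0 H
  atom 8: N, bond orders sum to 1 (valence 3) → 2 H
  atom 9: C, bond orders sum to 4 (valence 4) → 0 H
  atom 10: C, bond orders sum to 1 (valence 4) → 3 H
  atom 11: C, bond orders sum to 4 (valence 4) → 0 H
  atom 12: N, bond orders sum to 1 (valence 3) → 2 H
  atom 13: C, bond orders sum to 4 (valence 4) → 0 H
  atom 14: C, bond orders sum to 4 (valence 4) → 0 H
  atom 15: Br (halogen, monovalent) → 0 H
  atom 16: C, bond orders sum to 4 (valence 4) → 0 H
  atom 17: O, bond orders sum to 2 (valence 2) → 0 H
  atom 18: O, bond orders sum to 2 (valence 2) → 0 H
  atom 19: C, bond orders sum to 1 (valence 4) → 3 H
Totals → C:11, H:11, Br:1, N:2, O:5.
In Hill order: C11H11BrN2O5.

C11H11BrN2O5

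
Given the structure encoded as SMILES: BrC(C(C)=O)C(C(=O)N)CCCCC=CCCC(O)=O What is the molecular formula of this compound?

Walk through each heavy atom and fill implicit hydrogens from standard valence (C 4, N 3, O 2, S 2, halogen 1):
  atom 1: Br (halogen, monovalent) → 0 H
  atom 2: C, bond orders sum to 3 (valence 4) → 1 H
  atom 3: C, bond orders sum to 4 (valence 4) → 0 H
  atom 4: C, bond orders sum to 1 (valence 4) → 3 H
  atom 5: O, bond orders sum to 2 (valence 2) → 0 H
  atom 6: C, bond orders sum to 3 (valence 4) → 1 H
  atom 7: C, bond orders sum to 4 (valence 4) → 0 H
  atom 8: O, bond orders sum to 2 (valence 2) → 0 H
  atom 9: N, bond orders sum to 1 (valence 3) → 2 H
  atom 10: C, bond orders sum to 2 (valence 4) → 2 H
  atom 11: C, bond orders sum to 2 (valence 4) → 2 H
  atom 12: C, bond orders sum to 2 (valence 4) → 2 H
  atom 13: C, bond orders sum to 2 (valence 4) → 2 H
  atom 14: C, bond orders sum to 3 (valence 4) → 1 H
  atom 15: C, bond orders sum to 3 (valence 4) → 1 H
  atom 16: C, bond orders sum to 2 (valence 4) → 2 H
  atom 17: C, bond orders sum to 2 (valence 4) → 2 H
  atom 18: C, bond orders sum to 4 (valence 4) → 0 H
  atom 19: O, bond orders sum to 1 (valence 2) → 1 H
  atom 20: O, bond orders sum to 2 (valence 2) → 0 H
Totals → C:14, H:22, Br:1, N:1, O:4.
In Hill order: C14H22BrNO4.

C14H22BrNO4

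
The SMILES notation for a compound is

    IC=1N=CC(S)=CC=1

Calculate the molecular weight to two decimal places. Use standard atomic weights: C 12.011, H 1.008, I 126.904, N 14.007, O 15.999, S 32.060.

First, the molecular formula is C5H4INS (counting implicit H from valence).
  C: 5 × 12.011 = 60.055
  H: 4 × 1.008 = 4.032
  I: 1 × 126.904 = 126.904
  N: 1 × 14.007 = 14.007
  S: 1 × 32.060 = 32.060
Sum: 5×12.011 + 4×1.008 + 1×126.904 + 1×14.007 + 1×32.060 = 237.058 → 237.06 g/mol.

237.06 g/mol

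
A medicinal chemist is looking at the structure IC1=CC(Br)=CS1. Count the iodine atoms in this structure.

1

Scan the SMILES for I atoms (remember two-letter symbols like Cl and Br are single atoms).
Iodine count: 1.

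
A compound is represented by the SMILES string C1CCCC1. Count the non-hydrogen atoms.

Every atom symbol written in the SMILES (organic subset) is one heavy atom; implicit H are not written.
Heavy atoms by element → C:5.
Total: 5.

5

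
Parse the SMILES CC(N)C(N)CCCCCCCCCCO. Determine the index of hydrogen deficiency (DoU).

Degree of unsaturation = (number of rings) + (number of π bonds).
Ring closures in the SMILES: 0.
π bonds: none → 0 DoU from unsaturation.
Total DoU = 0 + 0 = 0.

0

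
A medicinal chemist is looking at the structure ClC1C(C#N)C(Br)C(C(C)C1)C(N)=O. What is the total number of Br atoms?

1

Scan the SMILES for Br atoms (remember two-letter symbols like Cl and Br are single atoms).
Bromine count: 1.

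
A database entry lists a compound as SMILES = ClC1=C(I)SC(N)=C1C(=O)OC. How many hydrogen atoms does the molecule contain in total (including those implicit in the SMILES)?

Walk through each heavy atom and fill implicit hydrogens from standard valence (C 4, N 3, O 2, S 2, halogen 1):
  atom 1: Cl (halogen, monovalent) → 0 H
  atom 2: C, bond orders sum to 4 (valence 4) → 0 H
  atom 3: C, bond orders sum to 4 (valence 4) → 0 H
  atom 4: I (halogen, monovalent) → 0 H
  atom 5: S, bond orders sum to 2 (valence 2) → 0 H
  atom 6: C, bond orders sum to 4 (valence 4) → 0 H
  atom 7: N, bond orders sum to 1 (valence 3) → 2 H
  atom 8: C, bond orders sum to 4 (valence 4) → 0 H
  atom 9: C, bond orders sum to 4 (valence 4) → 0 H
  atom 10: O, bond orders sum to 2 (valence 2) → 0 H
  atom 11: O, bond orders sum to 2 (valence 2) → 0 H
  atom 12: C, bond orders sum to 1 (valence 4) → 3 H
Total hydrogens: 5.

5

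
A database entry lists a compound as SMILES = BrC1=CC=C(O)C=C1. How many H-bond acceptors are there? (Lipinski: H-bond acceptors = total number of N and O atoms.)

N atoms: 0; O atoms: 1.
Lipinski HBA = 0 + 1 = 1.

1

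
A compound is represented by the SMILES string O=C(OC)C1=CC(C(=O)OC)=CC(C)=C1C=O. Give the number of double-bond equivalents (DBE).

Degree of unsaturation = (number of rings) + (number of π bonds).
Ring closures in the SMILES: 1.
π bonds: 6 double bonds (each 1 DoU) → 6 DoU from unsaturation.
Total DoU = 1 + 6 = 7.

7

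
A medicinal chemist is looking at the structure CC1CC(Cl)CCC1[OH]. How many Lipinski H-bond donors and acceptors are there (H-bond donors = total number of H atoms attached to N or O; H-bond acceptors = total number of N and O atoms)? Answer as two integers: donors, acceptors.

1, 1

Donors: find every N or O and count the H atoms it carries.
  atom 9 (O): bond orders sum to 1 → 1 H
Lipinski HBD = 1.
Acceptors: N atoms = 0, O atoms = 1 → HBA = 1.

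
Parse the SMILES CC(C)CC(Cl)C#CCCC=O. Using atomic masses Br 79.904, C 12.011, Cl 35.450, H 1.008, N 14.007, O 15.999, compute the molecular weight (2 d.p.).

186.68 g/mol

First, the molecular formula is C10H15ClO (counting implicit H from valence).
  C: 10 × 12.011 = 120.110
  Cl: 1 × 35.450 = 35.450
  H: 15 × 1.008 = 15.120
  O: 1 × 15.999 = 15.999
Sum: 10×12.011 + 1×35.450 + 15×1.008 + 1×15.999 = 186.679 → 186.68 g/mol.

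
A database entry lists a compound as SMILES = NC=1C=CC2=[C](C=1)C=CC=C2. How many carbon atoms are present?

Count every carbon token in the SMILES (each C, including those in ring-closure positions and inside branches).
Carbon count: 10.

10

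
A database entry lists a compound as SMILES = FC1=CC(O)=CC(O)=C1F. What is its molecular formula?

Walk through each heavy atom and fill implicit hydrogens from standard valence (C 4, N 3, O 2, S 2, halogen 1):
  atom 1: F (halogen, monovalent) → 0 H
  atom 2: C, bond orders sum to 4 (valence 4) → 0 H
  atom 3: C, bond orders sum to 3 (valence 4) → 1 H
  atom 4: C, bond orders sum to 4 (valence 4) → 0 H
  atom 5: O, bond orders sum to 1 (valence 2) → 1 H
  atom 6: C, bond orders sum to 3 (valence 4) → 1 H
  atom 7: C, bond orders sum to 4 (valence 4) → 0 H
  atom 8: O, bond orders sum to 1 (valence 2) → 1 H
  atom 9: C, bond orders sum to 4 (valence 4) → 0 H
  atom 10: F (halogen, monovalent) → 0 H
Totals → C:6, H:4, F:2, O:2.

C6H4F2O2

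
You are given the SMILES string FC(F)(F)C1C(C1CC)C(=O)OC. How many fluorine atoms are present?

3

Scan the SMILES for F atoms (remember two-letter symbols like Cl and Br are single atoms).
Fluorine count: 3.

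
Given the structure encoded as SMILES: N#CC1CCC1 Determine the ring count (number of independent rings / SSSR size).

1

In SMILES, each pair of matching ring-closure digits denotes one ring-closing bond; the number of such bonds equals the number of independent rings.
Ring-closure bonds here: 1.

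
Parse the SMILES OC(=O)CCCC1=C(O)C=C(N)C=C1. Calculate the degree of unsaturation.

Molecular formula: C10H13NO3.
DoU = (2C + 2 + N − H − X) / 2, where X is the halogen count and O/S are ignored.
    = (2·10 + 2 + 1 − 13 − 0) / 2 = 10 / 2 = 5.

5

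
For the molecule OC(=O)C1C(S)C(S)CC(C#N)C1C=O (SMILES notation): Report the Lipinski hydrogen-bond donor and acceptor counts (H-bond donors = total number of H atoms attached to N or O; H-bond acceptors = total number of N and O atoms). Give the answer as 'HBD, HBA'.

1, 4

Donors: find every N or O and count the H atoms it carries.
  atom 1 (O): bond orders sum to 1 → 1 H
  atom 3 (O): bond orders sum to 2 → 0 H
  atom 12 (N): bond orders sum to 3 → 0 H
  atom 15 (O): bond orders sum to 2 → 0 H
Lipinski HBD = 1.
Acceptors: N atoms = 1, O atoms = 3 → HBA = 4.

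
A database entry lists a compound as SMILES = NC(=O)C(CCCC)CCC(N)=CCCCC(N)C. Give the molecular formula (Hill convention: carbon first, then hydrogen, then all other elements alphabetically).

Walk through each heavy atom and fill implicit hydrogens from standard valence (C 4, N 3, O 2, S 2, halogen 1):
  atom 1: N, bond orders sum to 1 (valence 3) → 2 H
  atom 2: C, bond orders sum to 4 (valence 4) → 0 H
  atom 3: O, bond orders sum to 2 (valence 2) → 0 H
  atom 4: C, bond orders sum to 3 (valence 4) → 1 H
  atom 5: C, bond orders sum to 2 (valence 4) → 2 H
  atom 6: C, bond orders sum to 2 (valence 4) → 2 H
  atom 7: C, bond orders sum to 2 (valence 4) → 2 H
  atom 8: C, bond orders sum to 1 (valence 4) → 3 H
  atom 9: C, bond orders sum to 2 (valence 4) → 2 H
  atom 10: C, bond orders sum to 2 (valence 4) → 2 H
  atom 11: C, bond orders sum to 4 (valence 4) → 0 H
  atom 12: N, bond orders sum to 1 (valence 3) → 2 H
  atom 13: C, bond orders sum to 3 (valence 4) → 1 H
  atom 14: C, bond orders sum to 2 (valence 4) → 2 H
  atom 15: C, bond orders sum to 2 (valence 4) → 2 H
  atom 16: C, bond orders sum to 2 (valence 4) → 2 H
  atom 17: C, bond orders sum to 3 (valence 4) → 1 H
  atom 18: N, bond orders sum to 1 (valence 3) → 2 H
  atom 19: C, bond orders sum to 1 (valence 4) → 3 H
Totals → C:15, H:31, N:3, O:1.
In Hill order: C15H31N3O.

C15H31N3O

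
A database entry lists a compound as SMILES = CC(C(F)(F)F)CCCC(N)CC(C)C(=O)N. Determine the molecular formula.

Walk through each heavy atom and fill implicit hydrogens from standard valence (C 4, N 3, O 2, S 2, halogen 1):
  atom 1: C, bond orders sum to 1 (valence 4) → 3 H
  atom 2: C, bond orders sum to 3 (valence 4) → 1 H
  atom 3: C, bond orders sum to 4 (valence 4) → 0 H
  atom 4: F (halogen, monovalent) → 0 H
  atom 5: F (halogen, monovalent) → 0 H
  atom 6: F (halogen, monovalent) → 0 H
  atom 7: C, bond orders sum to 2 (valence 4) → 2 H
  atom 8: C, bond orders sum to 2 (valence 4) → 2 H
  atom 9: C, bond orders sum to 2 (valence 4) → 2 H
  atom 10: C, bond orders sum to 3 (valence 4) → 1 H
  atom 11: N, bond orders sum to 1 (valence 3) → 2 H
  atom 12: C, bond orders sum to 2 (valence 4) → 2 H
  atom 13: C, bond orders sum to 3 (valence 4) → 1 H
  atom 14: C, bond orders sum to 1 (valence 4) → 3 H
  atom 15: C, bond orders sum to 4 (valence 4) → 0 H
  atom 16: O, bond orders sum to 2 (valence 2) → 0 H
  atom 17: N, bond orders sum to 1 (valence 3) → 2 H
Totals → C:11, H:21, F:3, N:2, O:1.

C11H21F3N2O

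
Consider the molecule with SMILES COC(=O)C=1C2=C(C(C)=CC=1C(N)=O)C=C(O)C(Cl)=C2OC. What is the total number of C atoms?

15

Count every carbon token in the SMILES (each C, including those in ring-closure positions and inside branches).
Carbon count: 15.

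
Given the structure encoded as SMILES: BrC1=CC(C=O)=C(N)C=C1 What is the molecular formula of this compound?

C7H6BrNO

Walk through each heavy atom and fill implicit hydrogens from standard valence (C 4, N 3, O 2, S 2, halogen 1):
  atom 1: Br (halogen, monovalent) → 0 H
  atom 2: C, bond orders sum to 4 (valence 4) → 0 H
  atom 3: C, bond orders sum to 3 (valence 4) → 1 H
  atom 4: C, bond orders sum to 4 (valence 4) → 0 H
  atom 5: C, bond orders sum to 3 (valence 4) → 1 H
  atom 6: O, bond orders sum to 2 (valence 2) → 0 H
  atom 7: C, bond orders sum to 4 (valence 4) → 0 H
  atom 8: N, bond orders sum to 1 (valence 3) → 2 H
  atom 9: C, bond orders sum to 3 (valence 4) → 1 H
  atom 10: C, bond orders sum to 3 (valence 4) → 1 H
Totals → C:7, H:6, Br:1, N:1, O:1.
In Hill order: C7H6BrNO.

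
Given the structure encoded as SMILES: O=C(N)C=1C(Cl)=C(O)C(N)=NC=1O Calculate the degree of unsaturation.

5

Degree of unsaturation = (number of rings) + (number of π bonds).
Ring closures in the SMILES: 1.
π bonds: 4 double bonds (each 1 DoU) → 4 DoU from unsaturation.
Total DoU = 1 + 4 = 5.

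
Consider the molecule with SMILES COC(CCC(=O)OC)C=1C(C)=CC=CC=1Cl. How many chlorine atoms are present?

1

Scan the SMILES for Cl atoms (remember two-letter symbols like Cl and Br are single atoms).
Chlorine count: 1.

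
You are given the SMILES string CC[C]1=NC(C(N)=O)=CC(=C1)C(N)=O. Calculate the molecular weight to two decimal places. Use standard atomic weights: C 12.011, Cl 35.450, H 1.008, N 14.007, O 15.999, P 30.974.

First, the molecular formula is C9H11N3O2 (counting implicit H from valence).
  C: 9 × 12.011 = 108.099
  H: 11 × 1.008 = 11.088
  N: 3 × 14.007 = 42.021
  O: 2 × 15.999 = 31.998
Sum: 9×12.011 + 11×1.008 + 3×14.007 + 2×15.999 = 193.206 → 193.21 g/mol.

193.21 g/mol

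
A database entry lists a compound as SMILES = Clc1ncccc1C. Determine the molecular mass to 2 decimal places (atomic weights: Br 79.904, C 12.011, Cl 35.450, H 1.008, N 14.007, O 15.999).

127.57 g/mol

First, the molecular formula is C6H6ClN (counting implicit H from valence).
  C: 6 × 12.011 = 72.066
  Cl: 1 × 35.450 = 35.450
  H: 6 × 1.008 = 6.048
  N: 1 × 14.007 = 14.007
Sum: 6×12.011 + 1×35.450 + 6×1.008 + 1×14.007 = 127.571 → 127.57 g/mol.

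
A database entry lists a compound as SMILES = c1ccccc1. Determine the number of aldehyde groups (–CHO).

0

Scan the SMILES for the aldehyde motif — none present.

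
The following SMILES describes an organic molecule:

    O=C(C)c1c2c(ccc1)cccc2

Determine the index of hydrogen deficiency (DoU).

8

Molecular formula: C12H10O.
DoU = (2C + 2 + N − H − X) / 2, where X is the halogen count and O/S are ignored.
    = (2·12 + 2 + 0 − 10 − 0) / 2 = 16 / 2 = 8.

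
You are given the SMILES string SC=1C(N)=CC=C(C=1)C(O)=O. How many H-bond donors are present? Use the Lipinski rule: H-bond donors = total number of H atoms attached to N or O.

Donors: find every N or O and count the H atoms it carries.
  atom 4 (N): bond orders sum to 1 → 2 H
  atom 10 (O): bond orders sum to 1 → 1 H
  atom 11 (O): bond orders sum to 2 → 0 H
Lipinski HBD = 3.

3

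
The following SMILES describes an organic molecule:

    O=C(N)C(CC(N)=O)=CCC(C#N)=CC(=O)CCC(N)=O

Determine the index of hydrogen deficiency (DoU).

Molecular formula: C13H16N4O4.
DoU = (2C + 2 + N − H − X) / 2, where X is the halogen count and O/S are ignored.
    = (2·13 + 2 + 4 − 16 − 0) / 2 = 16 / 2 = 8.

8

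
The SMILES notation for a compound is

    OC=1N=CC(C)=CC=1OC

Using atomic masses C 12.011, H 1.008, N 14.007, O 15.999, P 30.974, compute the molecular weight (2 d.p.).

First, the molecular formula is C7H9NO2 (counting implicit H from valence).
  C: 7 × 12.011 = 84.077
  H: 9 × 1.008 = 9.072
  N: 1 × 14.007 = 14.007
  O: 2 × 15.999 = 31.998
Sum: 7×12.011 + 9×1.008 + 1×14.007 + 2×15.999 = 139.154 → 139.15 g/mol.

139.15 g/mol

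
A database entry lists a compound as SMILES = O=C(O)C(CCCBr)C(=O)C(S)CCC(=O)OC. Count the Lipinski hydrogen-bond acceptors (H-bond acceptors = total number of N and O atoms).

5

N atoms: 0; O atoms: 5.
Lipinski HBA = 0 + 5 = 5.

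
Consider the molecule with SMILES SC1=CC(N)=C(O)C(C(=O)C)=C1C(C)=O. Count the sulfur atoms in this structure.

Scan the SMILES for S atoms (remember two-letter symbols like Cl and Br are single atoms).
Sulfur count: 1.

1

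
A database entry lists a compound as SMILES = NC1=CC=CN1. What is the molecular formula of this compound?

C4H6N2

Walk through each heavy atom and fill implicit hydrogens from standard valence (C 4, N 3, O 2, S 2, halogen 1):
  atom 1: N, bond orders sum to 1 (valence 3) → 2 H
  atom 2: C, bond orders sum to 4 (valence 4) → 0 H
  atom 3: C, bond orders sum to 3 (valence 4) → 1 H
  atom 4: C, bond orders sum to 3 (valence 4) → 1 H
  atom 5: C, bond orders sum to 3 (valence 4) → 1 H
  atom 6: N, bond orders sum to 2 (valence 3) → 1 H
Totals → C:4, H:6, N:2.
In Hill order: C4H6N2.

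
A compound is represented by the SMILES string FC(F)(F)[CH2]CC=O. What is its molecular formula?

C4H5F3O

Walk through each heavy atom and fill implicit hydrogens from standard valence (C 4, N 3, O 2, S 2, halogen 1):
  atom 1: F (halogen, monovalent) → 0 H
  atom 2: C, bond orders sum to 4 (valence 4) → 0 H
  atom 3: F (halogen, monovalent) → 0 H
  atom 4: F (halogen, monovalent) → 0 H
  atom 5: C with explicit H count 2
  atom 6: C, bond orders sum to 2 (valence 4) → 2 H
  atom 7: C, bond orders sum to 3 (valence 4) → 1 H
  atom 8: O, bond orders sum to 2 (valence 2) → 0 H
Totals → C:4, H:5, F:3, O:1.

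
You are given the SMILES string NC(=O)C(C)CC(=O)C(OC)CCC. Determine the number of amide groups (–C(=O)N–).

The amide motif appears at heavy-atom position 2 in the SMILES.
Other groups present: 1 ether, 1 ketone.
Amide count: 1.

1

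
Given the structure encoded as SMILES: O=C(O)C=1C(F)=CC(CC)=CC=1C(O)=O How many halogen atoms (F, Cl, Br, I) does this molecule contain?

Halogen atoms appear at heavy-atom position 6 (1×F).
Other groups present: 2 carboxylic acid.
Halogen count: 1.

1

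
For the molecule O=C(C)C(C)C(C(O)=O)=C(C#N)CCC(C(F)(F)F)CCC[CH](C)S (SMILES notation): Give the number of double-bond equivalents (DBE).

5

Molecular formula: C17H24F3NO3S.
DoU = (2C + 2 + N − H − X) / 2, where X is the halogen count and O/S are ignored.
    = (2·17 + 2 + 1 − 24 − 3) / 2 = 10 / 2 = 5.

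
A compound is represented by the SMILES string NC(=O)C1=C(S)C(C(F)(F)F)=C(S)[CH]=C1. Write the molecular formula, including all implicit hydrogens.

Walk through each heavy atom and fill implicit hydrogens from standard valence (C 4, N 3, O 2, S 2, halogen 1):
  atom 1: N, bond orders sum to 1 (valence 3) → 2 H
  atom 2: C, bond orders sum to 4 (valence 4) → 0 H
  atom 3: O, bond orders sum to 2 (valence 2) → 0 H
  atom 4: C, bond orders sum to 4 (valence 4) → 0 H
  atom 5: C, bond orders sum to 4 (valence 4) → 0 H
  atom 6: S, bond orders sum to 1 (valence 2) → 1 H
  atom 7: C, bond orders sum to 4 (valence 4) → 0 H
  atom 8: C, bond orders sum to 4 (valence 4) → 0 H
  atom 9: F (halogen, monovalent) → 0 H
  atom 10: F (halogen, monovalent) → 0 H
  atom 11: F (halogen, monovalent) → 0 H
  atom 12: C, bond orders sum to 4 (valence 4) → 0 H
  atom 13: S, bond orders sum to 1 (valence 2) → 1 H
  atom 14: C with explicit H count 1
  atom 15: C, bond orders sum to 3 (valence 4) → 1 H
Totals → C:8, H:6, F:3, N:1, O:1, S:2.

C8H6F3NOS2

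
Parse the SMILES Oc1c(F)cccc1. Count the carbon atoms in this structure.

6

Count every carbon token in the SMILES (each C, including those in ring-closure positions and inside branches).
Carbon count: 6.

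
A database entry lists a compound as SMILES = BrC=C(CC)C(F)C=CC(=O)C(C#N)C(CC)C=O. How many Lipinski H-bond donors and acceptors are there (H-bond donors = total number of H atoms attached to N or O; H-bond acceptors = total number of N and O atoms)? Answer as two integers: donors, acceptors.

Donors: find every N or O and count the H atoms it carries.
  atom 11 (O): bond orders sum to 2 → 0 H
  atom 14 (N): bond orders sum to 3 → 0 H
  atom 19 (O): bond orders sum to 2 → 0 H
Lipinski HBD = 0.
Acceptors: N atoms = 1, O atoms = 2 → HBA = 3.

0, 3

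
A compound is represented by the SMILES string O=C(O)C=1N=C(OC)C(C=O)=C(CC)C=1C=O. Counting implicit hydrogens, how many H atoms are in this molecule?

11

Walk through each heavy atom and fill implicit hydrogens from standard valence (C 4, N 3, O 2, S 2, halogen 1):
  atom 1: O, bond orders sum to 2 (valence 2) → 0 H
  atom 2: C, bond orders sum to 4 (valence 4) → 0 H
  atom 3: O, bond orders sum to 1 (valence 2) → 1 H
  atom 4: C, bond orders sum to 4 (valence 4) → 0 H
  atom 5: N, bond orders sum to 3 (valence 3) → 0 H
  atom 6: C, bond orders sum to 4 (valence 4) → 0 H
  atom 7: O, bond orders sum to 2 (valence 2) → 0 H
  atom 8: C, bond orders sum to 1 (valence 4) → 3 H
  atom 9: C, bond orders sum to 4 (valence 4) → 0 H
  atom 10: C, bond orders sum to 3 (valence 4) → 1 H
  atom 11: O, bond orders sum to 2 (valence 2) → 0 H
  atom 12: C, bond orders sum to 4 (valence 4) → 0 H
  atom 13: C, bond orders sum to 2 (valence 4) → 2 H
  atom 14: C, bond orders sum to 1 (valence 4) → 3 H
  atom 15: C, bond orders sum to 4 (valence 4) → 0 H
  atom 16: C, bond orders sum to 3 (valence 4) → 1 H
  atom 17: O, bond orders sum to 2 (valence 2) → 0 H
Total hydrogens: 11.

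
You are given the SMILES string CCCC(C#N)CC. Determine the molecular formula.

Walk through each heavy atom and fill implicit hydrogens from standard valence (C 4, N 3, O 2, S 2, halogen 1):
  atom 1: C, bond orders sum to 1 (valence 4) → 3 H
  atom 2: C, bond orders sum to 2 (valence 4) → 2 H
  atom 3: C, bond orders sum to 2 (valence 4) → 2 H
  atom 4: C, bond orders sum to 3 (valence 4) → 1 H
  atom 5: C, bond orders sum to 4 (valence 4) → 0 H
  atom 6: N, bond orders sum to 3 (valence 3) → 0 H
  atom 7: C, bond orders sum to 2 (valence 4) → 2 H
  atom 8: C, bond orders sum to 1 (valence 4) → 3 H
Totals → C:7, H:13, N:1.
In Hill order: C7H13N.

C7H13N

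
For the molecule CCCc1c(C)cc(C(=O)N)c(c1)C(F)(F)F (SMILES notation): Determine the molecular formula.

Walk through each heavy atom and fill implicit hydrogens from standard valence (C 4, N 3, O 2, S 2, halogen 1); for lowercase aromatic atoms, an aromatic c carries 1 H when it has two neighbours and 0 H with three, and aromatic n carries 0 H:
  atom 1: C, bond orders sum to 1 (valence 4) → 3 H
  atom 2: C, bond orders sum to 2 (valence 4) → 2 H
  atom 3: C, bond orders sum to 2 (valence 4) → 2 H
  atom 4: aromatic c, 3 neighbours → 0 H
  atom 5: aromatic c, 3 neighbours → 0 H
  atom 6: C, bond orders sum to 1 (valence 4) → 3 H
  atom 7: aromatic c, 2 neighbours → 1 H
  atom 8: aromatic c, 3 neighbours → 0 H
  atom 9: C, bond orders sum to 4 (valence 4) → 0 H
  atom 10: O, bond orders sum to 2 (valence 2) → 0 H
  atom 11: N, bond orders sum to 1 (valence 3) → 2 H
  atom 12: aromatic c, 3 neighbours → 0 H
  atom 13: aromatic c, 2 neighbours → 1 H
  atom 14: C, bond orders sum to 4 (valence 4) → 0 H
  atom 15: F (halogen, monovalent) → 0 H
  atom 16: F (halogen, monovalent) → 0 H
  atom 17: F (halogen, monovalent) → 0 H
Totals → C:12, H:14, F:3, N:1, O:1.
In Hill order: C12H14F3NO.

C12H14F3NO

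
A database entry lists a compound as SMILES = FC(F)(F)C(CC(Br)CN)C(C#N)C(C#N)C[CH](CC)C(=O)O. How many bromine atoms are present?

Scan the SMILES for Br atoms (remember two-letter symbols like Cl and Br are single atoms).
Bromine count: 1.

1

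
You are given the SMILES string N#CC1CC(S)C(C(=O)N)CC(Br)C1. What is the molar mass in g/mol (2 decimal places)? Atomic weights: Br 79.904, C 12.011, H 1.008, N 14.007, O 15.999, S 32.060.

First, the molecular formula is C9H13BrN2OS (counting implicit H from valence).
  Br: 1 × 79.904 = 79.904
  C: 9 × 12.011 = 108.099
  H: 13 × 1.008 = 13.104
  N: 2 × 14.007 = 28.014
  O: 1 × 15.999 = 15.999
  S: 1 × 32.060 = 32.060
Sum: 1×79.904 + 9×12.011 + 13×1.008 + 2×14.007 + 1×15.999 + 1×32.060 = 277.180 → 277.18 g/mol.

277.18 g/mol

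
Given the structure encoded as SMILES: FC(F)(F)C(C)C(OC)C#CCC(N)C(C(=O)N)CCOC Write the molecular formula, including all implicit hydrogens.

C14H23F3N2O3

Walk through each heavy atom and fill implicit hydrogens from standard valence (C 4, N 3, O 2, S 2, halogen 1):
  atom 1: F (halogen, monovalent) → 0 H
  atom 2: C, bond orders sum to 4 (valence 4) → 0 H
  atom 3: F (halogen, monovalent) → 0 H
  atom 4: F (halogen, monovalent) → 0 H
  atom 5: C, bond orders sum to 3 (valence 4) → 1 H
  atom 6: C, bond orders sum to 1 (valence 4) → 3 H
  atom 7: C, bond orders sum to 3 (valence 4) → 1 H
  atom 8: O, bond orders sum to 2 (valence 2) → 0 H
  atom 9: C, bond orders sum to 1 (valence 4) → 3 H
  atom 10: C, bond orders sum to 4 (valence 4) → 0 H
  atom 11: C, bond orders sum to 4 (valence 4) → 0 H
  atom 12: C, bond orders sum to 2 (valence 4) → 2 H
  atom 13: C, bond orders sum to 3 (valence 4) → 1 H
  atom 14: N, bond orders sum to 1 (valence 3) → 2 H
  atom 15: C, bond orders sum to 3 (valence 4) → 1 H
  atom 16: C, bond orders sum to 4 (valence 4) → 0 H
  atom 17: O, bond orders sum to 2 (valence 2) → 0 H
  atom 18: N, bond orders sum to 1 (valence 3) → 2 H
  atom 19: C, bond orders sum to 2 (valence 4) → 2 H
  atom 20: C, bond orders sum to 2 (valence 4) → 2 H
  atom 21: O, bond orders sum to 2 (valence 2) → 0 H
  atom 22: C, bond orders sum to 1 (valence 4) → 3 H
Totals → C:14, H:23, F:3, N:2, O:3.
In Hill order: C14H23F3N2O3.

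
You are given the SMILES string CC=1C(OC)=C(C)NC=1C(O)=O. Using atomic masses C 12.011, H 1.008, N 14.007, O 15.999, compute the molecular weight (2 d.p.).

169.18 g/mol

First, the molecular formula is C8H11NO3 (counting implicit H from valence).
  C: 8 × 12.011 = 96.088
  H: 11 × 1.008 = 11.088
  N: 1 × 14.007 = 14.007
  O: 3 × 15.999 = 47.997
Sum: 8×12.011 + 11×1.008 + 1×14.007 + 3×15.999 = 169.180 → 169.18 g/mol.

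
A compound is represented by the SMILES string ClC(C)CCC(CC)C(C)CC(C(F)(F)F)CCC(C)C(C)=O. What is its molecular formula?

Walk through each heavy atom and fill implicit hydrogens from standard valence (C 4, N 3, O 2, S 2, halogen 1):
  atom 1: Cl (halogen, monovalent) → 0 H
  atom 2: C, bond orders sum to 3 (valence 4) → 1 H
  atom 3: C, bond orders sum to 1 (valence 4) → 3 H
  atom 4: C, bond orders sum to 2 (valence 4) → 2 H
  atom 5: C, bond orders sum to 2 (valence 4) → 2 H
  atom 6: C, bond orders sum to 3 (valence 4) → 1 H
  atom 7: C, bond orders sum to 2 (valence 4) → 2 H
  atom 8: C, bond orders sum to 1 (valence 4) → 3 H
  atom 9: C, bond orders sum to 3 (valence 4) → 1 H
  atom 10: C, bond orders sum to 1 (valence 4) → 3 H
  atom 11: C, bond orders sum to 2 (valence 4) → 2 H
  atom 12: C, bond orders sum to 3 (valence 4) → 1 H
  atom 13: C, bond orders sum to 4 (valence 4) → 0 H
  atom 14: F (halogen, monovalent) → 0 H
  atom 15: F (halogen, monovalent) → 0 H
  atom 16: F (halogen, monovalent) → 0 H
  atom 17: C, bond orders sum to 2 (valence 4) → 2 H
  atom 18: C, bond orders sum to 2 (valence 4) → 2 H
  atom 19: C, bond orders sum to 3 (valence 4) → 1 H
  atom 20: C, bond orders sum to 1 (valence 4) → 3 H
  atom 21: C, bond orders sum to 4 (valence 4) → 0 H
  atom 22: C, bond orders sum to 1 (valence 4) → 3 H
  atom 23: O, bond orders sum to 2 (valence 2) → 0 H
Totals → C:18, H:32, Cl:1, F:3, O:1.
In Hill order: C18H32ClF3O.

C18H32ClF3O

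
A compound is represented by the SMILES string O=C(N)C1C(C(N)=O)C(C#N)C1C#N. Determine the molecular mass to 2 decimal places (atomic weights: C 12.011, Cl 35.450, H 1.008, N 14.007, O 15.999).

192.18 g/mol

First, the molecular formula is C8H8N4O2 (counting implicit H from valence).
  C: 8 × 12.011 = 96.088
  H: 8 × 1.008 = 8.064
  N: 4 × 14.007 = 56.028
  O: 2 × 15.999 = 31.998
Sum: 8×12.011 + 8×1.008 + 4×14.007 + 2×15.999 = 192.178 → 192.18 g/mol.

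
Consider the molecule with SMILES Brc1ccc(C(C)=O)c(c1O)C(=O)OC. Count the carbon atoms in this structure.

10

Count every carbon token in the SMILES (each C, including those in ring-closure positions and inside branches).
Carbon count: 10.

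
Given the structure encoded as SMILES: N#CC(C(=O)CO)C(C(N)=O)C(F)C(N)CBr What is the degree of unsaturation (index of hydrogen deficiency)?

4

Degree of unsaturation = (number of rings) + (number of π bonds).
Ring closures in the SMILES: 0.
π bonds: 2 double bonds (each 1 DoU), 1 triple bond (each 2 DoU) → 4 DoU from unsaturation.
Total DoU = 0 + 4 = 4.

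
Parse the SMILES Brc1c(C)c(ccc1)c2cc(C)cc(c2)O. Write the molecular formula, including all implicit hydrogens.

Walk through each heavy atom and fill implicit hydrogens from standard valence (C 4, N 3, O 2, S 2, halogen 1); for lowercase aromatic atoms, an aromatic c carries 1 H when it has two neighbours and 0 H with three, and aromatic n carries 0 H:
  atom 1: Br (halogen, monovalent) → 0 H
  atom 2: aromatic c, 3 neighbours → 0 H
  atom 3: aromatic c, 3 neighbours → 0 H
  atom 4: C, bond orders sum to 1 (valence 4) → 3 H
  atom 5: aromatic c, 3 neighbours → 0 H
  atom 6: aromatic c, 2 neighbours → 1 H
  atom 7: aromatic c, 2 neighbours → 1 H
  atom 8: aromatic c, 2 neighbours → 1 H
  atom 9: aromatic c, 3 neighbours → 0 H
  atom 10: aromatic c, 2 neighbours → 1 H
  atom 11: aromatic c, 3 neighbours → 0 H
  atom 12: C, bond orders sum to 1 (valence 4) → 3 H
  atom 13: aromatic c, 2 neighbours → 1 H
  atom 14: aromatic c, 3 neighbours → 0 H
  atom 15: aromatic c, 2 neighbours → 1 H
  atom 16: O, bond orders sum to 1 (valence 2) → 1 H
Totals → C:14, H:13, Br:1, O:1.
In Hill order: C14H13BrO.

C14H13BrO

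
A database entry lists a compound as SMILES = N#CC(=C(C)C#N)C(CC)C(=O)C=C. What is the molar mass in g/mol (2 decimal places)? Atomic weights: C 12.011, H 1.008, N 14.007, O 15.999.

188.23 g/mol

First, the molecular formula is C11H12N2O (counting implicit H from valence).
  C: 11 × 12.011 = 132.121
  H: 12 × 1.008 = 12.096
  N: 2 × 14.007 = 28.014
  O: 1 × 15.999 = 15.999
Sum: 11×12.011 + 12×1.008 + 2×14.007 + 1×15.999 = 188.230 → 188.23 g/mol.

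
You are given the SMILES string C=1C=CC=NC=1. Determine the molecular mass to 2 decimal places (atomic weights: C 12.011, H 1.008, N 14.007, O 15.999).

First, the molecular formula is C5H5N (counting implicit H from valence).
  C: 5 × 12.011 = 60.055
  H: 5 × 1.008 = 5.040
  N: 1 × 14.007 = 14.007
Sum: 5×12.011 + 5×1.008 + 1×14.007 = 79.102 → 79.10 g/mol.

79.10 g/mol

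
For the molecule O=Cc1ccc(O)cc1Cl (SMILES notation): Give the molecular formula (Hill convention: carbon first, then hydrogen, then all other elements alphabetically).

Walk through each heavy atom and fill implicit hydrogens from standard valence (C 4, N 3, O 2, S 2, halogen 1); for lowercase aromatic atoms, an aromatic c carries 1 H when it has two neighbours and 0 H with three, and aromatic n carries 0 H:
  atom 1: O, bond orders sum to 2 (valence 2) → 0 H
  atom 2: C, bond orders sum to 3 (valence 4) → 1 H
  atom 3: aromatic c, 3 neighbours → 0 H
  atom 4: aromatic c, 2 neighbours → 1 H
  atom 5: aromatic c, 2 neighbours → 1 H
  atom 6: aromatic c, 3 neighbours → 0 H
  atom 7: O, bond orders sum to 1 (valence 2) → 1 H
  atom 8: aromatic c, 2 neighbours → 1 H
  atom 9: aromatic c, 3 neighbours → 0 H
  atom 10: Cl (halogen, monovalent) → 0 H
Totals → C:7, H:5, Cl:1, O:2.
In Hill order: C7H5ClO2.

C7H5ClO2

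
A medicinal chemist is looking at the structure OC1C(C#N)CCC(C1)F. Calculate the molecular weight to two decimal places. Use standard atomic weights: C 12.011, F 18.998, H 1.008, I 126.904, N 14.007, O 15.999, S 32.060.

First, the molecular formula is C7H10FNO (counting implicit H from valence).
  C: 7 × 12.011 = 84.077
  F: 1 × 18.998 = 18.998
  H: 10 × 1.008 = 10.080
  N: 1 × 14.007 = 14.007
  O: 1 × 15.999 = 15.999
Sum: 7×12.011 + 1×18.998 + 10×1.008 + 1×14.007 + 1×15.999 = 143.161 → 143.16 g/mol.

143.16 g/mol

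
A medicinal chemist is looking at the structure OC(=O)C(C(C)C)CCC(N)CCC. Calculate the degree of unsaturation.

Molecular formula: C11H23NO2.
DoU = (2C + 2 + N − H − X) / 2, where X is the halogen count and O/S are ignored.
    = (2·11 + 2 + 1 − 23 − 0) / 2 = 2 / 2 = 1.

1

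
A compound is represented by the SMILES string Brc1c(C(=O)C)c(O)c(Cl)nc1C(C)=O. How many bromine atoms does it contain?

1

Scan the SMILES for Br atoms (remember two-letter symbols like Cl and Br are single atoms).
Bromine count: 1.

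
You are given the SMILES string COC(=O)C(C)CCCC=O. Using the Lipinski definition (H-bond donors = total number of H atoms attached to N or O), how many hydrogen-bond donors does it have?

Donors: find every N or O and count the H atoms it carries.
  atom 2 (O): bond orders sum to 2 → 0 H
  atom 4 (O): bond orders sum to 2 → 0 H
  atom 11 (O): bond orders sum to 2 → 0 H
Lipinski HBD = 0.

0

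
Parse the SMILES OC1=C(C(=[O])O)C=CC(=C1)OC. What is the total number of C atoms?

Count every carbon token in the SMILES (each C, including those in ring-closure positions and inside branches).
Carbon count: 8.

8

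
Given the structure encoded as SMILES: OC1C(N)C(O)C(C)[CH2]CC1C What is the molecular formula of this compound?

C9H19NO2

Walk through each heavy atom and fill implicit hydrogens from standard valence (C 4, N 3, O 2, S 2, halogen 1):
  atom 1: O, bond orders sum to 1 (valence 2) → 1 H
  atom 2: C, bond orders sum to 3 (valence 4) → 1 H
  atom 3: C, bond orders sum to 3 (valence 4) → 1 H
  atom 4: N, bond orders sum to 1 (valence 3) → 2 H
  atom 5: C, bond orders sum to 3 (valence 4) → 1 H
  atom 6: O, bond orders sum to 1 (valence 2) → 1 H
  atom 7: C, bond orders sum to 3 (valence 4) → 1 H
  atom 8: C, bond orders sum to 1 (valence 4) → 3 H
  atom 9: C with explicit H count 2
  atom 10: C, bond orders sum to 2 (valence 4) → 2 H
  atom 11: C, bond orders sum to 3 (valence 4) → 1 H
  atom 12: C, bond orders sum to 1 (valence 4) → 3 H
Totals → C:9, H:19, N:1, O:2.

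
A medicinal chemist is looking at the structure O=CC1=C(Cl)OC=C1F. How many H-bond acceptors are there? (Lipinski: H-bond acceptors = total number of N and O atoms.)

N atoms: 0; O atoms: 2.
Lipinski HBA = 0 + 2 = 2.

2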